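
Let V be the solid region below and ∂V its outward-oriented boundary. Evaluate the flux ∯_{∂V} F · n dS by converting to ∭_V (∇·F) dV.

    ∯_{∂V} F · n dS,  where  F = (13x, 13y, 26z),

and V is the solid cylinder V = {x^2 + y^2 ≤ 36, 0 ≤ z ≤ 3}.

By the divergence theorem,

    ∯_{∂V} F · n dS = ∭_V (∇ · F) dV.

Compute the divergence:
    ∇ · F = ∂F_x/∂x + ∂F_y/∂y + ∂F_z/∂z = 13 + 13 + 26 = 52.

In cylindrical coordinates, x = r cos(θ), y = r sin(θ), z = z, dV = r dr dθ dz, with 0 ≤ r ≤ 6, 0 ≤ θ ≤ 2π, 0 ≤ z ≤ 3.

The integrand, after substitution and multiplying by the volume element, becomes (52) · r, so

    ∭_V (∇·F) dV = ∫_0^{2π} ∫_0^{6} ∫_0^{3} (52) · r dz dr dθ.

Inner (z from 0 to 3): 156r.
Middle (r from 0 to 6): 2808.
Outer (θ from 0 to 2π): 5616π.

Therefore ∯_{∂V} F · n dS = 5616π.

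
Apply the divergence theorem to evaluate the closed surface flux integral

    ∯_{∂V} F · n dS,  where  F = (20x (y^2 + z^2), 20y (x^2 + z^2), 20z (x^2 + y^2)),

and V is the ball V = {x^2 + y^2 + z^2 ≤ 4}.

By the divergence theorem,

    ∯_{∂V} F · n dS = ∭_V (∇ · F) dV.

Compute the divergence:
    ∇ · F = ∂F_x/∂x + ∂F_y/∂y + ∂F_z/∂z = 20y^2 + 20z^2 + 20x^2 + 20z^2 + 20x^2 + 20y^2 = 40x^2 + 40y^2 + 40z^2.

In spherical coordinates, x = ρ sin(φ) cos(θ), y = ρ sin(φ) sin(θ), z = ρ cos(φ), dV = ρ^2 sin(φ) dρ dφ dθ, with 0 ≤ ρ ≤ 2, 0 ≤ φ ≤ π, 0 ≤ θ ≤ 2π.

The integrand, after substitution and multiplying by the volume element, becomes (40ρ^2) · ρ^2 sin(φ), so

    ∭_V (∇·F) dV = ∫_0^{2π} ∫_0^{π} ∫_0^{2} (40ρ^2) · ρ^2 sin(φ) dρ dφ dθ.

Inner (ρ from 0 to 2): 256sin(φ).
Middle (φ from 0 to π): 512.
Outer (θ from 0 to 2π): 1024π.

Therefore ∯_{∂V} F · n dS = 1024π.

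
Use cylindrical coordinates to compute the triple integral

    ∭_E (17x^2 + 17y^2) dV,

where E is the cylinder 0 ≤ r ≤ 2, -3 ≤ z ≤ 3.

In cylindrical coordinates, x = r cos(θ), y = r sin(θ), z = z, and dV = r dr dθ dz.

The integrand becomes 17r^2, so

    ∭_E (17x^2 + 17y^2) dV = ∫_{0}^{2π} ∫_{0}^{2} ∫_{-3}^{3} (17r^2) · r dz dr dθ.

Inner (z): 102r^3.
Middle (r from 0 to 2): 408.
Outer (θ): 816π.

Therefore the triple integral equals 816π.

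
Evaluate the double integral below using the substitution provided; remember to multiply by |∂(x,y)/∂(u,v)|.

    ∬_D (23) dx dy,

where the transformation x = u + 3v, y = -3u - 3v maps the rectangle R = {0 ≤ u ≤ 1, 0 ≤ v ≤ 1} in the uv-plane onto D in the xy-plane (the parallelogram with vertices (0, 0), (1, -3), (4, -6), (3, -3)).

Compute the Jacobian determinant of (x, y) with respect to (u, v):

    ∂(x,y)/∂(u,v) = | 1  3 | = (1)(-3) - (3)(-3) = 6.
                   | -3  -3 |

Its absolute value is |J| = 6 (the area scaling factor).

Substituting x = u + 3v, y = -3u - 3v into the integrand,

    23 → 23,

so the integral becomes

    ∬_R (23) · |J| du dv = ∫_0^1 ∫_0^1 (138) dv du.

Inner (v): 138.
Outer (u): 138.

Therefore ∬_D (23) dx dy = 138.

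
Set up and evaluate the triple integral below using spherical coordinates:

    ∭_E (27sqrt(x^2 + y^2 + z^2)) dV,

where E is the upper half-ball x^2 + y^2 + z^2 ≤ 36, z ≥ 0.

In spherical coordinates, x = ρ sin(φ) cos(θ), y = ρ sin(φ) sin(θ), z = ρ cos(φ), and dV = ρ^2 sin(φ) dρ dφ dθ.

The integrand becomes 27ρ, so

    ∭_E (27sqrt(x^2 + y^2 + z^2)) dV = ∫_{0}^{2π} ∫_{0}^{π/2} ∫_{0}^{6} (27ρ) · ρ^2 sin(φ) dρ dφ dθ.

Inner (ρ): 8748sin(φ).
Middle (φ): 8748.
Outer (θ): 17496π.

Therefore the triple integral equals 17496π.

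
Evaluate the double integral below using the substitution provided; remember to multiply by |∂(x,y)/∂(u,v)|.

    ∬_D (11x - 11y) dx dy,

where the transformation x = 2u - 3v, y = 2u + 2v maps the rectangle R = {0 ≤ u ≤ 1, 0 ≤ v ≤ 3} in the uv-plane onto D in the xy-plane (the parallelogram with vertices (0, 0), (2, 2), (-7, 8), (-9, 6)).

Compute the Jacobian determinant of (x, y) with respect to (u, v):

    ∂(x,y)/∂(u,v) = | 2  -3 | = (2)(2) - (-3)(2) = 10.
                   | 2  2 |

Its absolute value is |J| = 10 (the area scaling factor).

Substituting x = 2u - 3v, y = 2u + 2v into the integrand,

    11x - 11y → -55v,

so the integral becomes

    ∬_R (-55v) · |J| du dv = ∫_0^1 ∫_0^3 (-550v) dv du.

Inner (v): -2475.
Outer (u): -2475.

Therefore ∬_D (11x - 11y) dx dy = -2475.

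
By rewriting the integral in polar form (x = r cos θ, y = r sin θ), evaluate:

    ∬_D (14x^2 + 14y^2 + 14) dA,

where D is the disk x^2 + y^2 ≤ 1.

The region D is 0 ≤ r ≤ 1, 0 ≤ θ ≤ 2π in polar coordinates, where x = r cos(θ), y = r sin(θ), and dA = r dr dθ.

Under the substitution, the integrand becomes 14r^2 + 14, so

    ∬_D (14x^2 + 14y^2 + 14) dA = ∫_{0}^{2π} ∫_{0}^{1} (14r^2 + 14) · r dr dθ.

Inner integral (in r): ∫_{0}^{1} (14r^2 + 14) · r dr = 21/2.

Outer integral (in θ): ∫_{0}^{2π} (21/2) dθ = 21π.

Therefore ∬_D (14x^2 + 14y^2 + 14) dA = 21π.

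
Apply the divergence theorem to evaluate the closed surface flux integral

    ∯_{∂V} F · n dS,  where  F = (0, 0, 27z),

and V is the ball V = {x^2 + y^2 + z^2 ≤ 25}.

By the divergence theorem,

    ∯_{∂V} F · n dS = ∭_V (∇ · F) dV.

Compute the divergence:
    ∇ · F = ∂F_x/∂x + ∂F_y/∂y + ∂F_z/∂z = 0 + 0 + 27 = 27.

In spherical coordinates, x = ρ sin(φ) cos(θ), y = ρ sin(φ) sin(θ), z = ρ cos(φ), dV = ρ^2 sin(φ) dρ dφ dθ, with 0 ≤ ρ ≤ 5, 0 ≤ φ ≤ π, 0 ≤ θ ≤ 2π.

The integrand, after substitution and multiplying by the volume element, becomes (27) · ρ^2 sin(φ), so

    ∭_V (∇·F) dV = ∫_0^{2π} ∫_0^{π} ∫_0^{5} (27) · ρ^2 sin(φ) dρ dφ dθ.

Inner (ρ from 0 to 5): 1125sin(φ).
Middle (φ from 0 to π): 2250.
Outer (θ from 0 to 2π): 4500π.

Therefore ∯_{∂V} F · n dS = 4500π.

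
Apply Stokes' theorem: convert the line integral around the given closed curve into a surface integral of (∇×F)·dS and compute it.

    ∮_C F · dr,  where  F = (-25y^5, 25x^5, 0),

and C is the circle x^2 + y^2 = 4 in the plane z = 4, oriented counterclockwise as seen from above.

Let S be the flat disk x^2 + y^2 ≤ 4 in the plane z = 4, with upward unit normal n̂ = ẑ. By Stokes' theorem,

    ∮_C F · dr = ∬_S (∇ × F) · n̂ dS = ∬_D (curl F)_z dA,

where D is the disk x^2 + y^2 ≤ 4.

Compute the curl of F = (-25y^5, 25x^5, 0):
    (∇ × F)_x = ∂F_z/∂y - ∂F_y/∂z = 0,
    (∇ × F)_y = ∂F_x/∂z - ∂F_z/∂x = 0,
    (∇ × F)_z = ∂F_y/∂x - ∂F_x/∂y = 125x^4 + 125y^4.

On z = 4, (curl F)_z = 125x^4 + 125y^4.

Convert to polar (x = r cos θ, y = r sin θ, dA = r dr dθ); the integrand becomes 125r^4(sin(θ)^4 + cos(θ)^4), so

    ∬_D (curl F)_z dA = ∫_0^{2π} ∫_0^{2} (125r^4(sin(θ)^4 + cos(θ)^4)) · r dr dθ.

Inner (r from 0 to 2): 4000sin(θ)^4/3 + 4000cos(θ)^4/3.
Outer (θ from 0 to 2π): 2000π.

Therefore ∮_C F · dr = 2000π.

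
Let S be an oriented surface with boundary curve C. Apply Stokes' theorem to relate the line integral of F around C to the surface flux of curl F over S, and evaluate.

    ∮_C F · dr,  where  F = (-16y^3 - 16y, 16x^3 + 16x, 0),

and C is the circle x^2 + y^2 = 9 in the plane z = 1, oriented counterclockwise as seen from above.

Let S be the flat disk x^2 + y^2 ≤ 9 in the plane z = 1, with upward unit normal n̂ = ẑ. By Stokes' theorem,

    ∮_C F · dr = ∬_S (∇ × F) · n̂ dS = ∬_D (curl F)_z dA,

where D is the disk x^2 + y^2 ≤ 9.

Compute the curl of F = (-16y^3 - 16y, 16x^3 + 16x, 0):
    (∇ × F)_x = ∂F_z/∂y - ∂F_y/∂z = 0,
    (∇ × F)_y = ∂F_x/∂z - ∂F_z/∂x = 0,
    (∇ × F)_z = ∂F_y/∂x - ∂F_x/∂y = 48x^2 + 48y^2 + 32.

On z = 1, (curl F)_z = 48x^2 + 48y^2 + 32.

Convert to polar (x = r cos θ, y = r sin θ, dA = r dr dθ); the integrand becomes 48r^2 + 32, so

    ∬_D (curl F)_z dA = ∫_0^{2π} ∫_0^{3} (48r^2 + 32) · r dr dθ.

Inner (r from 0 to 3): 1116.
Outer (θ from 0 to 2π): 2232π.

Therefore ∮_C F · dr = 2232π.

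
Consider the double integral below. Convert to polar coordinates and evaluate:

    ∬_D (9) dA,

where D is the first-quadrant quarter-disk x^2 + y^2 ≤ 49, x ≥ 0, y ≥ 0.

The region D is 0 ≤ r ≤ 7, 0 ≤ θ ≤ π/2 in polar coordinates, where x = r cos(θ), y = r sin(θ), and dA = r dr dθ.

Under the substitution, the integrand becomes 9, so

    ∬_D (9) dA = ∫_{0}^{π/2} ∫_{0}^{7} (9) · r dr dθ.

Inner integral (in r): ∫_{0}^{7} (9) · r dr = 441/2.

Outer integral (in θ): ∫_{0}^{π/2} (441/2) dθ = 441π/4.

Therefore ∬_D (9) dA = 441π/4.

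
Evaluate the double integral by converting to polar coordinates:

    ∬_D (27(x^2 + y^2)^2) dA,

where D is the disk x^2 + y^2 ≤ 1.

The region D is 0 ≤ r ≤ 1, 0 ≤ θ ≤ 2π in polar coordinates, where x = r cos(θ), y = r sin(θ), and dA = r dr dθ.

Under the substitution, the integrand becomes 27r^4, so

    ∬_D (27(x^2 + y^2)^2) dA = ∫_{0}^{2π} ∫_{0}^{1} (27r^4) · r dr dθ.

Inner integral (in r): ∫_{0}^{1} (27r^4) · r dr = 9/2.

Outer integral (in θ): ∫_{0}^{2π} (9/2) dθ = 9π.

Therefore ∬_D (27(x^2 + y^2)^2) dA = 9π.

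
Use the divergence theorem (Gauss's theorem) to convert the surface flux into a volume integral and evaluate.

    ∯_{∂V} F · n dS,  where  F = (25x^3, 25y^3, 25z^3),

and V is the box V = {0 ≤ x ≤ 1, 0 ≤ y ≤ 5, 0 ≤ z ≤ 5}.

By the divergence theorem,

    ∯_{∂V} F · n dS = ∭_V (∇ · F) dV.

Compute the divergence:
    ∇ · F = ∂F_x/∂x + ∂F_y/∂y + ∂F_z/∂z = 75x^2 + 75y^2 + 75z^2.

V is a rectangular box, so dV = dx dy dz with 0 ≤ x ≤ 1, 0 ≤ y ≤ 5, 0 ≤ z ≤ 5.

Integrate (75x^2 + 75y^2 + 75z^2) over V as an iterated integral:

    ∭_V (∇·F) dV = ∫_0^{1} ∫_0^{5} ∫_0^{5} (75x^2 + 75y^2 + 75z^2) dz dy dx.

Inner (z from 0 to 5): 375x^2 + 375y^2 + 3125.
Middle (y from 0 to 5): 1875x^2 + 31250.
Outer (x from 0 to 1): 31875.

Therefore ∯_{∂V} F · n dS = 31875.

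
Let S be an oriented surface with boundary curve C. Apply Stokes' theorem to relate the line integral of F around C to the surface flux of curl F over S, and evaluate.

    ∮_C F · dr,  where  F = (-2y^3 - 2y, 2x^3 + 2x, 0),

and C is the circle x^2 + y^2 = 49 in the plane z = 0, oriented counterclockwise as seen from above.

Let S be the flat disk x^2 + y^2 ≤ 49 in the plane z = 0, with upward unit normal n̂ = ẑ. By Stokes' theorem,

    ∮_C F · dr = ∬_S (∇ × F) · n̂ dS = ∬_D (curl F)_z dA,

where D is the disk x^2 + y^2 ≤ 49.

Compute the curl of F = (-2y^3 - 2y, 2x^3 + 2x, 0):
    (∇ × F)_x = ∂F_z/∂y - ∂F_y/∂z = 0,
    (∇ × F)_y = ∂F_x/∂z - ∂F_z/∂x = 0,
    (∇ × F)_z = ∂F_y/∂x - ∂F_x/∂y = 6x^2 + 6y^2 + 4.

On z = 0, (curl F)_z = 6x^2 + 6y^2 + 4.

Convert to polar (x = r cos θ, y = r sin θ, dA = r dr dθ); the integrand becomes 6r^2 + 4, so

    ∬_D (curl F)_z dA = ∫_0^{2π} ∫_0^{7} (6r^2 + 4) · r dr dθ.

Inner (r from 0 to 7): 7399/2.
Outer (θ from 0 to 2π): 7399π.

Therefore ∮_C F · dr = 7399π.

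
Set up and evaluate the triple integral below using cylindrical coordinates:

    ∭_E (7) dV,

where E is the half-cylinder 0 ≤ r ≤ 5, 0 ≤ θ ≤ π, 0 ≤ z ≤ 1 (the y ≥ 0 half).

In cylindrical coordinates, x = r cos(θ), y = r sin(θ), z = z, and dV = r dr dθ dz.

The integrand becomes 7, so

    ∭_E (7) dV = ∫_{0}^{π} ∫_{0}^{5} ∫_{0}^{1} (7) · r dz dr dθ.

Inner (z): 7r.
Middle (r from 0 to 5): 175/2.
Outer (θ): 175π/2.

Therefore the triple integral equals 175π/2.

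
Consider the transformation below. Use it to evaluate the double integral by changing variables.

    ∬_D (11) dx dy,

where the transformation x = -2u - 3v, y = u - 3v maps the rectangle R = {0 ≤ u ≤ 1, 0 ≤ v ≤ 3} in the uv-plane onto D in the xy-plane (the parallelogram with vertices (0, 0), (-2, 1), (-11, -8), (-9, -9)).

Compute the Jacobian determinant of (x, y) with respect to (u, v):

    ∂(x,y)/∂(u,v) = | -2  -3 | = (-2)(-3) - (-3)(1) = 9.
                   | 1  -3 |

Its absolute value is |J| = 9 (the area scaling factor).

Substituting x = -2u - 3v, y = u - 3v into the integrand,

    11 → 11,

so the integral becomes

    ∬_R (11) · |J| du dv = ∫_0^1 ∫_0^3 (99) dv du.

Inner (v): 297.
Outer (u): 297.

Therefore ∬_D (11) dx dy = 297.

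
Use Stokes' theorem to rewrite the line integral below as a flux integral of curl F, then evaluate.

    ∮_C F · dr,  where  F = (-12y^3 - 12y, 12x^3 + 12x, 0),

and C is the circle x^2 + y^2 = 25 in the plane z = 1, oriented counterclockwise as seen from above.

Let S be the flat disk x^2 + y^2 ≤ 25 in the plane z = 1, with upward unit normal n̂ = ẑ. By Stokes' theorem,

    ∮_C F · dr = ∬_S (∇ × F) · n̂ dS = ∬_D (curl F)_z dA,

where D is the disk x^2 + y^2 ≤ 25.

Compute the curl of F = (-12y^3 - 12y, 12x^3 + 12x, 0):
    (∇ × F)_x = ∂F_z/∂y - ∂F_y/∂z = 0,
    (∇ × F)_y = ∂F_x/∂z - ∂F_z/∂x = 0,
    (∇ × F)_z = ∂F_y/∂x - ∂F_x/∂y = 36x^2 + 36y^2 + 24.

On z = 1, (curl F)_z = 36x^2 + 36y^2 + 24.

Convert to polar (x = r cos θ, y = r sin θ, dA = r dr dθ); the integrand becomes 36r^2 + 24, so

    ∬_D (curl F)_z dA = ∫_0^{2π} ∫_0^{5} (36r^2 + 24) · r dr dθ.

Inner (r from 0 to 5): 5925.
Outer (θ from 0 to 2π): 11850π.

Therefore ∮_C F · dr = 11850π.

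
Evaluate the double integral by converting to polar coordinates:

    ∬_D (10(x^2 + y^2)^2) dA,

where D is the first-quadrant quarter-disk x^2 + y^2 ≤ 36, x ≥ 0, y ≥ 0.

The region D is 0 ≤ r ≤ 6, 0 ≤ θ ≤ π/2 in polar coordinates, where x = r cos(θ), y = r sin(θ), and dA = r dr dθ.

Under the substitution, the integrand becomes 10r^4, so

    ∬_D (10(x^2 + y^2)^2) dA = ∫_{0}^{π/2} ∫_{0}^{6} (10r^4) · r dr dθ.

Inner integral (in r): ∫_{0}^{6} (10r^4) · r dr = 77760.

Outer integral (in θ): ∫_{0}^{π/2} (77760) dθ = 38880π.

Therefore ∬_D (10(x^2 + y^2)^2) dA = 38880π.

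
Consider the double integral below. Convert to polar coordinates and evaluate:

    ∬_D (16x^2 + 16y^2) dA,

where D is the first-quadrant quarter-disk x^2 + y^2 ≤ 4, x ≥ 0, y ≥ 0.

The region D is 0 ≤ r ≤ 2, 0 ≤ θ ≤ π/2 in polar coordinates, where x = r cos(θ), y = r sin(θ), and dA = r dr dθ.

Under the substitution, the integrand becomes 16r^2, so

    ∬_D (16x^2 + 16y^2) dA = ∫_{0}^{π/2} ∫_{0}^{2} (16r^2) · r dr dθ.

Inner integral (in r): ∫_{0}^{2} (16r^2) · r dr = 64.

Outer integral (in θ): ∫_{0}^{π/2} (64) dθ = 32π.

Therefore ∬_D (16x^2 + 16y^2) dA = 32π.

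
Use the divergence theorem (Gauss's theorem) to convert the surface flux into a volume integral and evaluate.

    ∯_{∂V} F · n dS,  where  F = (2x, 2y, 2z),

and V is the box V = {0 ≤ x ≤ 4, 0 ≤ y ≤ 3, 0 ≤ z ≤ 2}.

By the divergence theorem,

    ∯_{∂V} F · n dS = ∭_V (∇ · F) dV.

Compute the divergence:
    ∇ · F = ∂F_x/∂x + ∂F_y/∂y + ∂F_z/∂z = 2 + 2 + 2 = 6.

V is a rectangular box, so dV = dx dy dz with 0 ≤ x ≤ 4, 0 ≤ y ≤ 3, 0 ≤ z ≤ 2.

Integrate (6) over V as an iterated integral:

    ∭_V (∇·F) dV = ∫_0^{4} ∫_0^{3} ∫_0^{2} (6) dz dy dx.

Inner (z from 0 to 2): 12.
Middle (y from 0 to 3): 36.
Outer (x from 0 to 4): 144.

Therefore ∯_{∂V} F · n dS = 144.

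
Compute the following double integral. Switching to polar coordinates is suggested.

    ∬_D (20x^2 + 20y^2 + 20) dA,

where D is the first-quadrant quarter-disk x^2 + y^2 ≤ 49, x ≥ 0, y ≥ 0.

The region D is 0 ≤ r ≤ 7, 0 ≤ θ ≤ π/2 in polar coordinates, where x = r cos(θ), y = r sin(θ), and dA = r dr dθ.

Under the substitution, the integrand becomes 20r^2 + 20, so

    ∬_D (20x^2 + 20y^2 + 20) dA = ∫_{0}^{π/2} ∫_{0}^{7} (20r^2 + 20) · r dr dθ.

Inner integral (in r): ∫_{0}^{7} (20r^2 + 20) · r dr = 12495.

Outer integral (in θ): ∫_{0}^{π/2} (12495) dθ = 12495π/2.

Therefore ∬_D (20x^2 + 20y^2 + 20) dA = 12495π/2.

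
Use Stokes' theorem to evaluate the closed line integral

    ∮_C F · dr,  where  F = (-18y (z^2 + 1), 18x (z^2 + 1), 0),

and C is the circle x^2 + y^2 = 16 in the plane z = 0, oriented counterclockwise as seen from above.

Let S be the flat disk x^2 + y^2 ≤ 16 in the plane z = 0, with upward unit normal n̂ = ẑ. By Stokes' theorem,

    ∮_C F · dr = ∬_S (∇ × F) · n̂ dS = ∬_D (curl F)_z dA,

where D is the disk x^2 + y^2 ≤ 16.

Compute the curl of F = (-18y (z^2 + 1), 18x (z^2 + 1), 0):
    (∇ × F)_x = ∂F_z/∂y - ∂F_y/∂z = -36x z,
    (∇ × F)_y = ∂F_x/∂z - ∂F_z/∂x = -36y z,
    (∇ × F)_z = ∂F_y/∂x - ∂F_x/∂y = 36z^2 + 36.

On z = 0, (curl F)_z = 36.

Convert to polar (x = r cos θ, y = r sin θ, dA = r dr dθ); the integrand becomes 36, so

    ∬_D (curl F)_z dA = ∫_0^{2π} ∫_0^{4} (36) · r dr dθ.

Inner (r from 0 to 4): 288.
Outer (θ from 0 to 2π): 576π.

Therefore ∮_C F · dr = 576π.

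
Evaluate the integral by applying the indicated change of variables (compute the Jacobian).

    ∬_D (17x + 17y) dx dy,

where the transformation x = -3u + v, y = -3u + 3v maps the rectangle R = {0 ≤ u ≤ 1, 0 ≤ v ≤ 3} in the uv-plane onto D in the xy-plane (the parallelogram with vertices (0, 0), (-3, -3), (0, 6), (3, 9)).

Compute the Jacobian determinant of (x, y) with respect to (u, v):

    ∂(x,y)/∂(u,v) = | -3  1 | = (-3)(3) - (1)(-3) = -6.
                   | -3  3 |

Its absolute value is |J| = 6 (the area scaling factor).

Substituting x = -3u + v, y = -3u + 3v into the integrand,

    17x + 17y → -102u + 68v,

so the integral becomes

    ∬_R (-102u + 68v) · |J| du dv = ∫_0^1 ∫_0^3 (-612u + 408v) dv du.

Inner (v): 1836 - 1836u.
Outer (u): 918.

Therefore ∬_D (17x + 17y) dx dy = 918.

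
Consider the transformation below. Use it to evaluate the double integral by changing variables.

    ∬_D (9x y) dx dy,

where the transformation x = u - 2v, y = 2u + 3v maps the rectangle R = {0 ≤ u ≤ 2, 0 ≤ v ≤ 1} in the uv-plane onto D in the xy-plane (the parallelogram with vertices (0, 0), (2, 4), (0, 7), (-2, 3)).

Compute the Jacobian determinant of (x, y) with respect to (u, v):

    ∂(x,y)/∂(u,v) = | 1  -2 | = (1)(3) - (-2)(2) = 7.
                   | 2  3 |

Its absolute value is |J| = 7 (the area scaling factor).

Substituting x = u - 2v, y = 2u + 3v into the integrand,

    9x y → 18u^2 - 9u v - 54v^2,

so the integral becomes

    ∬_R (18u^2 - 9u v - 54v^2) · |J| du dv = ∫_0^2 ∫_0^1 (126u^2 - 63u v - 378v^2) dv du.

Inner (v): 126u^2 - 63u/2 - 126.
Outer (u): 21.

Therefore ∬_D (9x y) dx dy = 21.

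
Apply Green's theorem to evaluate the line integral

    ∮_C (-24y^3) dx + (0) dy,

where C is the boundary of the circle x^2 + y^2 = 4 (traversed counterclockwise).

Green's theorem converts the closed line integral into a double integral over the enclosed region D:

    ∮_C P dx + Q dy = ∬_D (∂Q/∂x - ∂P/∂y) dA.

Here P = -24y^3, Q = 0, so

    ∂Q/∂x = 0,    ∂P/∂y = -72y^2,
    ∂Q/∂x - ∂P/∂y = 72y^2.

D is the region x^2 + y^2 ≤ 4. Evaluating the double integral:

In polar coordinates (x = r cos θ, y = r sin θ, dA = r dr dθ) the integrand becomes 72r^2sin(θ)^2, so

    ∬_D (72y^2) dA = ∫_0^{2π} ∫_0^{2} (72r^2sin(θ)^2) · r dr dθ.

Inner (r from 0 to 2): 288sin(θ)^2.
Outer (θ from 0 to 2π): 288π.

Therefore ∮_C P dx + Q dy = 288π.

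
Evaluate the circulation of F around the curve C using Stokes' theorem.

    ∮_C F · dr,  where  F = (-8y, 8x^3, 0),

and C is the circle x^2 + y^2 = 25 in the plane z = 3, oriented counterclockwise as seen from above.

Let S be the flat disk x^2 + y^2 ≤ 25 in the plane z = 3, with upward unit normal n̂ = ẑ. By Stokes' theorem,

    ∮_C F · dr = ∬_S (∇ × F) · n̂ dS = ∬_D (curl F)_z dA,

where D is the disk x^2 + y^2 ≤ 25.

Compute the curl of F = (-8y, 8x^3, 0):
    (∇ × F)_x = ∂F_z/∂y - ∂F_y/∂z = 0,
    (∇ × F)_y = ∂F_x/∂z - ∂F_z/∂x = 0,
    (∇ × F)_z = ∂F_y/∂x - ∂F_x/∂y = 24x^2 + 8.

On z = 3, (curl F)_z = 24x^2 + 8.

Convert to polar (x = r cos θ, y = r sin θ, dA = r dr dθ); the integrand becomes 24r^2cos(θ)^2 + 8, so

    ∬_D (curl F)_z dA = ∫_0^{2π} ∫_0^{5} (24r^2cos(θ)^2 + 8) · r dr dθ.

Inner (r from 0 to 5): 3750cos(θ)^2 + 100.
Outer (θ from 0 to 2π): 3950π.

Therefore ∮_C F · dr = 3950π.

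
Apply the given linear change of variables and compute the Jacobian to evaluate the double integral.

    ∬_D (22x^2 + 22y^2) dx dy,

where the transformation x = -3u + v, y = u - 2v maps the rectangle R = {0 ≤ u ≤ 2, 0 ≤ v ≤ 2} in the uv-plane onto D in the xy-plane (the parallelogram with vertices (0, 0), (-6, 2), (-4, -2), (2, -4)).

Compute the Jacobian determinant of (x, y) with respect to (u, v):

    ∂(x,y)/∂(u,v) = | -3  1 | = (-3)(-2) - (1)(1) = 5.
                   | 1  -2 |

Its absolute value is |J| = 5 (the area scaling factor).

Substituting x = -3u + v, y = u - 2v into the integrand,

    22x^2 + 22y^2 → 220u^2 - 220u v + 110v^2,

so the integral becomes

    ∬_R (220u^2 - 220u v + 110v^2) · |J| du dv = ∫_0^2 ∫_0^2 (1100u^2 - 1100u v + 550v^2) dv du.

Inner (v): 2200u^2 - 2200u + 4400/3.
Outer (u): 4400.

Therefore ∬_D (22x^2 + 22y^2) dx dy = 4400.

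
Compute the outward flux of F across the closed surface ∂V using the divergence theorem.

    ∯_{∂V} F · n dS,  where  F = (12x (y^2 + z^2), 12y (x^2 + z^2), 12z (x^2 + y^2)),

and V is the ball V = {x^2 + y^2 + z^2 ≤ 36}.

By the divergence theorem,

    ∯_{∂V} F · n dS = ∭_V (∇ · F) dV.

Compute the divergence:
    ∇ · F = ∂F_x/∂x + ∂F_y/∂y + ∂F_z/∂z = 12y^2 + 12z^2 + 12x^2 + 12z^2 + 12x^2 + 12y^2 = 24x^2 + 24y^2 + 24z^2.

In spherical coordinates, x = ρ sin(φ) cos(θ), y = ρ sin(φ) sin(θ), z = ρ cos(φ), dV = ρ^2 sin(φ) dρ dφ dθ, with 0 ≤ ρ ≤ 6, 0 ≤ φ ≤ π, 0 ≤ θ ≤ 2π.

The integrand, after substitution and multiplying by the volume element, becomes (24ρ^2) · ρ^2 sin(φ), so

    ∭_V (∇·F) dV = ∫_0^{2π} ∫_0^{π} ∫_0^{6} (24ρ^2) · ρ^2 sin(φ) dρ dφ dθ.

Inner (ρ from 0 to 6): 186624sin(φ)/5.
Middle (φ from 0 to π): 373248/5.
Outer (θ from 0 to 2π): 746496π/5.

Therefore ∯_{∂V} F · n dS = 746496π/5.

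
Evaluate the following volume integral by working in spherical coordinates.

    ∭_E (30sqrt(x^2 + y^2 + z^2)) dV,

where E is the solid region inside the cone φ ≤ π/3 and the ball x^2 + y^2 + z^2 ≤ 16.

In spherical coordinates, x = ρ sin(φ) cos(θ), y = ρ sin(φ) sin(θ), z = ρ cos(φ), and dV = ρ^2 sin(φ) dρ dφ dθ.

The integrand becomes 30ρ, so

    ∭_E (30sqrt(x^2 + y^2 + z^2)) dV = ∫_{0}^{2π} ∫_{0}^{π/3} ∫_{0}^{4} (30ρ) · ρ^2 sin(φ) dρ dφ dθ.

Inner (ρ): 1920sin(φ).
Middle (φ): 960.
Outer (θ): 1920π.

Therefore the triple integral equals 1920π.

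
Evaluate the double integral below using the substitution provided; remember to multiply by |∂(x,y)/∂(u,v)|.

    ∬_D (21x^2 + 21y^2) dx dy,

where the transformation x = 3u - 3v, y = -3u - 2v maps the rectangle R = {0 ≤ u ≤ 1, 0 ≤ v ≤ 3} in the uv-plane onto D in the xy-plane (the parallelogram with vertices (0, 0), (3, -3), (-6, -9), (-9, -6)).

Compute the Jacobian determinant of (x, y) with respect to (u, v):

    ∂(x,y)/∂(u,v) = | 3  -3 | = (3)(-2) - (-3)(-3) = -15.
                   | -3  -2 |

Its absolute value is |J| = 15 (the area scaling factor).

Substituting x = 3u - 3v, y = -3u - 2v into the integrand,

    21x^2 + 21y^2 → 378u^2 - 126u v + 273v^2,

so the integral becomes

    ∬_R (378u^2 - 126u v + 273v^2) · |J| du dv = ∫_0^1 ∫_0^3 (5670u^2 - 1890u v + 4095v^2) dv du.

Inner (v): 17010u^2 - 8505u + 36855.
Outer (u): 76545/2.

Therefore ∬_D (21x^2 + 21y^2) dx dy = 76545/2.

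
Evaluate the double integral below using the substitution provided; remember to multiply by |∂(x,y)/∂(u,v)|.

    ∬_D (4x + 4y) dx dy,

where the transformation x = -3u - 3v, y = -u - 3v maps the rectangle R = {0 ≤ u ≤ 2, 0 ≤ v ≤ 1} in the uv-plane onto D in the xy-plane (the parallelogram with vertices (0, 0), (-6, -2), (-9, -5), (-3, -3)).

Compute the Jacobian determinant of (x, y) with respect to (u, v):

    ∂(x,y)/∂(u,v) = | -3  -3 | = (-3)(-3) - (-3)(-1) = 6.
                   | -1  -3 |

Its absolute value is |J| = 6 (the area scaling factor).

Substituting x = -3u - 3v, y = -u - 3v into the integrand,

    4x + 4y → -16u - 24v,

so the integral becomes

    ∬_R (-16u - 24v) · |J| du dv = ∫_0^2 ∫_0^1 (-96u - 144v) dv du.

Inner (v): -96u - 72.
Outer (u): -336.

Therefore ∬_D (4x + 4y) dx dy = -336.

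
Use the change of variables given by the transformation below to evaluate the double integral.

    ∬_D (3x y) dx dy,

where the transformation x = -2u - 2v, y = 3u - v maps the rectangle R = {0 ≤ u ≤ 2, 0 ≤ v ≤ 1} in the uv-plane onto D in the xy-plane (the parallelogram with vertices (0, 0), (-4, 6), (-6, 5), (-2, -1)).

Compute the Jacobian determinant of (x, y) with respect to (u, v):

    ∂(x,y)/∂(u,v) = | -2  -2 | = (-2)(-1) - (-2)(3) = 8.
                   | 3  -1 |

Its absolute value is |J| = 8 (the area scaling factor).

Substituting x = -2u - 2v, y = 3u - v into the integrand,

    3x y → -18u^2 - 12u v + 6v^2,

so the integral becomes

    ∬_R (-18u^2 - 12u v + 6v^2) · |J| du dv = ∫_0^2 ∫_0^1 (-144u^2 - 96u v + 48v^2) dv du.

Inner (v): -144u^2 - 48u + 16.
Outer (u): -448.

Therefore ∬_D (3x y) dx dy = -448.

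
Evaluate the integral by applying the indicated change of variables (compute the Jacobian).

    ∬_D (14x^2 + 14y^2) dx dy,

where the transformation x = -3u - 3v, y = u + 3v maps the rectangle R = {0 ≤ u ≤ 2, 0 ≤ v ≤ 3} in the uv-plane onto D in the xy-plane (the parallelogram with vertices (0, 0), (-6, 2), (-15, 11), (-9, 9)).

Compute the Jacobian determinant of (x, y) with respect to (u, v):

    ∂(x,y)/∂(u,v) = | -3  -3 | = (-3)(3) - (-3)(1) = -6.
                   | 1  3 |

Its absolute value is |J| = 6 (the area scaling factor).

Substituting x = -3u - 3v, y = u + 3v into the integrand,

    14x^2 + 14y^2 → 140u^2 + 336u v + 252v^2,

so the integral becomes

    ∬_R (140u^2 + 336u v + 252v^2) · |J| du dv = ∫_0^2 ∫_0^3 (840u^2 + 2016u v + 1512v^2) dv du.

Inner (v): 2520u^2 + 9072u + 13608.
Outer (u): 52080.

Therefore ∬_D (14x^2 + 14y^2) dx dy = 52080.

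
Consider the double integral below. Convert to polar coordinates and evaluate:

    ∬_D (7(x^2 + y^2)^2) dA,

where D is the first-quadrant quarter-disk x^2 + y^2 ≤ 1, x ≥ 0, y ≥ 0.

The region D is 0 ≤ r ≤ 1, 0 ≤ θ ≤ π/2 in polar coordinates, where x = r cos(θ), y = r sin(θ), and dA = r dr dθ.

Under the substitution, the integrand becomes 7r^4, so

    ∬_D (7(x^2 + y^2)^2) dA = ∫_{0}^{π/2} ∫_{0}^{1} (7r^4) · r dr dθ.

Inner integral (in r): ∫_{0}^{1} (7r^4) · r dr = 7/6.

Outer integral (in θ): ∫_{0}^{π/2} (7/6) dθ = 7π/12.

Therefore ∬_D (7(x^2 + y^2)^2) dA = 7π/12.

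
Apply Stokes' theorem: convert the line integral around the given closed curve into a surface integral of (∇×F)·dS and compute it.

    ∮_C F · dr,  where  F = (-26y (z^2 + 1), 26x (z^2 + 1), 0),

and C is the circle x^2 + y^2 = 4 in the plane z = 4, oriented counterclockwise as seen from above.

Let S be the flat disk x^2 + y^2 ≤ 4 in the plane z = 4, with upward unit normal n̂ = ẑ. By Stokes' theorem,

    ∮_C F · dr = ∬_S (∇ × F) · n̂ dS = ∬_D (curl F)_z dA,

where D is the disk x^2 + y^2 ≤ 4.

Compute the curl of F = (-26y (z^2 + 1), 26x (z^2 + 1), 0):
    (∇ × F)_x = ∂F_z/∂y - ∂F_y/∂z = -52x z,
    (∇ × F)_y = ∂F_x/∂z - ∂F_z/∂x = -52y z,
    (∇ × F)_z = ∂F_y/∂x - ∂F_x/∂y = 52z^2 + 52.

On z = 4, (curl F)_z = 884.

Convert to polar (x = r cos θ, y = r sin θ, dA = r dr dθ); the integrand becomes 884, so

    ∬_D (curl F)_z dA = ∫_0^{2π} ∫_0^{2} (884) · r dr dθ.

Inner (r from 0 to 2): 1768.
Outer (θ from 0 to 2π): 3536π.

Therefore ∮_C F · dr = 3536π.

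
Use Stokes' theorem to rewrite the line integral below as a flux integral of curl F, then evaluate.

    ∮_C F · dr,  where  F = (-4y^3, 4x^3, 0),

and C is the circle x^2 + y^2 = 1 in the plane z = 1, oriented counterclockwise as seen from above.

Let S be the flat disk x^2 + y^2 ≤ 1 in the plane z = 1, with upward unit normal n̂ = ẑ. By Stokes' theorem,

    ∮_C F · dr = ∬_S (∇ × F) · n̂ dS = ∬_D (curl F)_z dA,

where D is the disk x^2 + y^2 ≤ 1.

Compute the curl of F = (-4y^3, 4x^3, 0):
    (∇ × F)_x = ∂F_z/∂y - ∂F_y/∂z = 0,
    (∇ × F)_y = ∂F_x/∂z - ∂F_z/∂x = 0,
    (∇ × F)_z = ∂F_y/∂x - ∂F_x/∂y = 12x^2 + 12y^2.

On z = 1, (curl F)_z = 12x^2 + 12y^2.

Convert to polar (x = r cos θ, y = r sin θ, dA = r dr dθ); the integrand becomes 12r^2, so

    ∬_D (curl F)_z dA = ∫_0^{2π} ∫_0^{1} (12r^2) · r dr dθ.

Inner (r from 0 to 1): 3.
Outer (θ from 0 to 2π): 6π.

Therefore ∮_C F · dr = 6π.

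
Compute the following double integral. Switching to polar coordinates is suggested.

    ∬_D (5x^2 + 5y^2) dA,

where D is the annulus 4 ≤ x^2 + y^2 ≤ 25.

The region D is 2 ≤ r ≤ 5, 0 ≤ θ ≤ 2π in polar coordinates, where x = r cos(θ), y = r sin(θ), and dA = r dr dθ.

Under the substitution, the integrand becomes 5r^2, so

    ∬_D (5x^2 + 5y^2) dA = ∫_{0}^{2π} ∫_{2}^{5} (5r^2) · r dr dθ.

Inner integral (in r): ∫_{2}^{5} (5r^2) · r dr = 3045/4.

Outer integral (in θ): ∫_{0}^{2π} (3045/4) dθ = 3045π/2.

Therefore ∬_D (5x^2 + 5y^2) dA = 3045π/2.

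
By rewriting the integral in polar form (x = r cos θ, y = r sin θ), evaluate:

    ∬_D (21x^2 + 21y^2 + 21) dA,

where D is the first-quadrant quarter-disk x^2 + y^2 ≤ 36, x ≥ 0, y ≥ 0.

The region D is 0 ≤ r ≤ 6, 0 ≤ θ ≤ π/2 in polar coordinates, where x = r cos(θ), y = r sin(θ), and dA = r dr dθ.

Under the substitution, the integrand becomes 21r^2 + 21, so

    ∬_D (21x^2 + 21y^2 + 21) dA = ∫_{0}^{π/2} ∫_{0}^{6} (21r^2 + 21) · r dr dθ.

Inner integral (in r): ∫_{0}^{6} (21r^2 + 21) · r dr = 7182.

Outer integral (in θ): ∫_{0}^{π/2} (7182) dθ = 3591π.

Therefore ∬_D (21x^2 + 21y^2 + 21) dA = 3591π.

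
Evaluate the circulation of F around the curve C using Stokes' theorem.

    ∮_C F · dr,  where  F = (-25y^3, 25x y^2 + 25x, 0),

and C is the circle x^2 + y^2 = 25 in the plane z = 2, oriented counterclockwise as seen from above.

Let S be the flat disk x^2 + y^2 ≤ 25 in the plane z = 2, with upward unit normal n̂ = ẑ. By Stokes' theorem,

    ∮_C F · dr = ∬_S (∇ × F) · n̂ dS = ∬_D (curl F)_z dA,

where D is the disk x^2 + y^2 ≤ 25.

Compute the curl of F = (-25y^3, 25x y^2 + 25x, 0):
    (∇ × F)_x = ∂F_z/∂y - ∂F_y/∂z = 0,
    (∇ × F)_y = ∂F_x/∂z - ∂F_z/∂x = 0,
    (∇ × F)_z = ∂F_y/∂x - ∂F_x/∂y = 100y^2 + 25.

On z = 2, (curl F)_z = 100y^2 + 25.

Convert to polar (x = r cos θ, y = r sin θ, dA = r dr dθ); the integrand becomes 100r^2sin(θ)^2 + 25, so

    ∬_D (curl F)_z dA = ∫_0^{2π} ∫_0^{5} (100r^2sin(θ)^2 + 25) · r dr dθ.

Inner (r from 0 to 5): 15625sin(θ)^2 + 625/2.
Outer (θ from 0 to 2π): 16250π.

Therefore ∮_C F · dr = 16250π.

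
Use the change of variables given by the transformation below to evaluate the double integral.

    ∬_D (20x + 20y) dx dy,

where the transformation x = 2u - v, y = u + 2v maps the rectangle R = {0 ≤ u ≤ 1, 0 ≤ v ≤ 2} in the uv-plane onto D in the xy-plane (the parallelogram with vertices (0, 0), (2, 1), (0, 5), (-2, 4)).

Compute the Jacobian determinant of (x, y) with respect to (u, v):

    ∂(x,y)/∂(u,v) = | 2  -1 | = (2)(2) - (-1)(1) = 5.
                   | 1  2 |

Its absolute value is |J| = 5 (the area scaling factor).

Substituting x = 2u - v, y = u + 2v into the integrand,

    20x + 20y → 60u + 20v,

so the integral becomes

    ∬_R (60u + 20v) · |J| du dv = ∫_0^1 ∫_0^2 (300u + 100v) dv du.

Inner (v): 600u + 200.
Outer (u): 500.

Therefore ∬_D (20x + 20y) dx dy = 500.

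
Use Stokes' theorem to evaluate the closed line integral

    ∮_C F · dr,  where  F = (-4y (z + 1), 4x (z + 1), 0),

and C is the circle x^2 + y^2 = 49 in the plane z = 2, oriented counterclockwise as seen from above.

Let S be the flat disk x^2 + y^2 ≤ 49 in the plane z = 2, with upward unit normal n̂ = ẑ. By Stokes' theorem,

    ∮_C F · dr = ∬_S (∇ × F) · n̂ dS = ∬_D (curl F)_z dA,

where D is the disk x^2 + y^2 ≤ 49.

Compute the curl of F = (-4y (z + 1), 4x (z + 1), 0):
    (∇ × F)_x = ∂F_z/∂y - ∂F_y/∂z = -4x,
    (∇ × F)_y = ∂F_x/∂z - ∂F_z/∂x = -4y,
    (∇ × F)_z = ∂F_y/∂x - ∂F_x/∂y = 8z + 8.

On z = 2, (curl F)_z = 24.

Convert to polar (x = r cos θ, y = r sin θ, dA = r dr dθ); the integrand becomes 24, so

    ∬_D (curl F)_z dA = ∫_0^{2π} ∫_0^{7} (24) · r dr dθ.

Inner (r from 0 to 7): 588.
Outer (θ from 0 to 2π): 1176π.

Therefore ∮_C F · dr = 1176π.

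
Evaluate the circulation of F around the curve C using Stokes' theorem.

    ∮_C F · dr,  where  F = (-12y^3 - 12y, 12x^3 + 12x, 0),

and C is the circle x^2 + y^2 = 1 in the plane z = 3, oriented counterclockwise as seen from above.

Let S be the flat disk x^2 + y^2 ≤ 1 in the plane z = 3, with upward unit normal n̂ = ẑ. By Stokes' theorem,

    ∮_C F · dr = ∬_S (∇ × F) · n̂ dS = ∬_D (curl F)_z dA,

where D is the disk x^2 + y^2 ≤ 1.

Compute the curl of F = (-12y^3 - 12y, 12x^3 + 12x, 0):
    (∇ × F)_x = ∂F_z/∂y - ∂F_y/∂z = 0,
    (∇ × F)_y = ∂F_x/∂z - ∂F_z/∂x = 0,
    (∇ × F)_z = ∂F_y/∂x - ∂F_x/∂y = 36x^2 + 36y^2 + 24.

On z = 3, (curl F)_z = 36x^2 + 36y^2 + 24.

Convert to polar (x = r cos θ, y = r sin θ, dA = r dr dθ); the integrand becomes 36r^2 + 24, so

    ∬_D (curl F)_z dA = ∫_0^{2π} ∫_0^{1} (36r^2 + 24) · r dr dθ.

Inner (r from 0 to 1): 21.
Outer (θ from 0 to 2π): 42π.

Therefore ∮_C F · dr = 42π.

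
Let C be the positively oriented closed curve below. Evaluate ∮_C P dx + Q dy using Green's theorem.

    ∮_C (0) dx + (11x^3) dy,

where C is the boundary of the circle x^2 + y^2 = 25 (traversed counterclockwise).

Green's theorem converts the closed line integral into a double integral over the enclosed region D:

    ∮_C P dx + Q dy = ∬_D (∂Q/∂x - ∂P/∂y) dA.

Here P = 0, Q = 11x^3, so

    ∂Q/∂x = 33x^2,    ∂P/∂y = 0,
    ∂Q/∂x - ∂P/∂y = 33x^2.

D is the region x^2 + y^2 ≤ 25. Evaluating the double integral:

In polar coordinates (x = r cos θ, y = r sin θ, dA = r dr dθ) the integrand becomes 33r^2cos(θ)^2, so

    ∬_D (33x^2) dA = ∫_0^{2π} ∫_0^{5} (33r^2cos(θ)^2) · r dr dθ.

Inner (r from 0 to 5): 20625cos(θ)^2/4.
Outer (θ from 0 to 2π): 20625π/4.

Therefore ∮_C P dx + Q dy = 20625π/4.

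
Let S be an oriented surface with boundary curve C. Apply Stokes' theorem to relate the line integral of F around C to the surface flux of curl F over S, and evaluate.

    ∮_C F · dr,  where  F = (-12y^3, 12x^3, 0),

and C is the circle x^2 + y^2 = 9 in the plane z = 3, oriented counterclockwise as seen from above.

Let S be the flat disk x^2 + y^2 ≤ 9 in the plane z = 3, with upward unit normal n̂ = ẑ. By Stokes' theorem,

    ∮_C F · dr = ∬_S (∇ × F) · n̂ dS = ∬_D (curl F)_z dA,

where D is the disk x^2 + y^2 ≤ 9.

Compute the curl of F = (-12y^3, 12x^3, 0):
    (∇ × F)_x = ∂F_z/∂y - ∂F_y/∂z = 0,
    (∇ × F)_y = ∂F_x/∂z - ∂F_z/∂x = 0,
    (∇ × F)_z = ∂F_y/∂x - ∂F_x/∂y = 36x^2 + 36y^2.

On z = 3, (curl F)_z = 36x^2 + 36y^2.

Convert to polar (x = r cos θ, y = r sin θ, dA = r dr dθ); the integrand becomes 36r^2, so

    ∬_D (curl F)_z dA = ∫_0^{2π} ∫_0^{3} (36r^2) · r dr dθ.

Inner (r from 0 to 3): 729.
Outer (θ from 0 to 2π): 1458π.

Therefore ∮_C F · dr = 1458π.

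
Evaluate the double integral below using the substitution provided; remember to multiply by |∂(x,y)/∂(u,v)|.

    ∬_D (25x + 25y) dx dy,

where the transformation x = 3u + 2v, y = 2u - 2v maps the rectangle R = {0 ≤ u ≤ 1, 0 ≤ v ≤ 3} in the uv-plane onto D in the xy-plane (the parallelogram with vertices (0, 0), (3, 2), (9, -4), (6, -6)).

Compute the Jacobian determinant of (x, y) with respect to (u, v):

    ∂(x,y)/∂(u,v) = | 3  2 | = (3)(-2) - (2)(2) = -10.
                   | 2  -2 |

Its absolute value is |J| = 10 (the area scaling factor).

Substituting x = 3u + 2v, y = 2u - 2v into the integrand,

    25x + 25y → 125u,

so the integral becomes

    ∬_R (125u) · |J| du dv = ∫_0^1 ∫_0^3 (1250u) dv du.

Inner (v): 3750u.
Outer (u): 1875.

Therefore ∬_D (25x + 25y) dx dy = 1875.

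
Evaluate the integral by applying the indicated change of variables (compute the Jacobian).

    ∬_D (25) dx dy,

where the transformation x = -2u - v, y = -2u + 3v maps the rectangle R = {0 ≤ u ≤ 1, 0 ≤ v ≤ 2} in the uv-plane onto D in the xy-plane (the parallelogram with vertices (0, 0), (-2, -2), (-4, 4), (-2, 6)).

Compute the Jacobian determinant of (x, y) with respect to (u, v):

    ∂(x,y)/∂(u,v) = | -2  -1 | = (-2)(3) - (-1)(-2) = -8.
                   | -2  3 |

Its absolute value is |J| = 8 (the area scaling factor).

Substituting x = -2u - v, y = -2u + 3v into the integrand,

    25 → 25,

so the integral becomes

    ∬_R (25) · |J| du dv = ∫_0^1 ∫_0^2 (200) dv du.

Inner (v): 400.
Outer (u): 400.

Therefore ∬_D (25) dx dy = 400.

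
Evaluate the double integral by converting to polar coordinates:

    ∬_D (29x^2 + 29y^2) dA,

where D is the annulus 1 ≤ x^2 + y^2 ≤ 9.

The region D is 1 ≤ r ≤ 3, 0 ≤ θ ≤ 2π in polar coordinates, where x = r cos(θ), y = r sin(θ), and dA = r dr dθ.

Under the substitution, the integrand becomes 29r^2, so

    ∬_D (29x^2 + 29y^2) dA = ∫_{0}^{2π} ∫_{1}^{3} (29r^2) · r dr dθ.

Inner integral (in r): ∫_{1}^{3} (29r^2) · r dr = 580.

Outer integral (in θ): ∫_{0}^{2π} (580) dθ = 1160π.

Therefore ∬_D (29x^2 + 29y^2) dA = 1160π.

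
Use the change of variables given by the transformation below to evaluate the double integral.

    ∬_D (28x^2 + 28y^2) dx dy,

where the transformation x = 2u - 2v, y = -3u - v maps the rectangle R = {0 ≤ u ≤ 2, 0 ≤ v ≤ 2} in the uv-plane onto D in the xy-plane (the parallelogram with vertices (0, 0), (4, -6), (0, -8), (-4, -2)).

Compute the Jacobian determinant of (x, y) with respect to (u, v):

    ∂(x,y)/∂(u,v) = | 2  -2 | = (2)(-1) - (-2)(-3) = -8.
                   | -3  -1 |

Its absolute value is |J| = 8 (the area scaling factor).

Substituting x = 2u - 2v, y = -3u - v into the integrand,

    28x^2 + 28y^2 → 364u^2 - 56u v + 140v^2,

so the integral becomes

    ∬_R (364u^2 - 56u v + 140v^2) · |J| du dv = ∫_0^2 ∫_0^2 (2912u^2 - 448u v + 1120v^2) dv du.

Inner (v): 5824u^2 - 896u + 8960/3.
Outer (u): 19712.

Therefore ∬_D (28x^2 + 28y^2) dx dy = 19712.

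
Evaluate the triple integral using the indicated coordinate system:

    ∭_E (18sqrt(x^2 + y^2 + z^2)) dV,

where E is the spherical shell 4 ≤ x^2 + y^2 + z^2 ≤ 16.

In spherical coordinates, x = ρ sin(φ) cos(θ), y = ρ sin(φ) sin(θ), z = ρ cos(φ), and dV = ρ^2 sin(φ) dρ dφ dθ.

The integrand becomes 18ρ, so

    ∭_E (18sqrt(x^2 + y^2 + z^2)) dV = ∫_{0}^{2π} ∫_{0}^{π} ∫_{2}^{4} (18ρ) · ρ^2 sin(φ) dρ dφ dθ.

Inner (ρ): 1080sin(φ).
Middle (φ): 2160.
Outer (θ): 4320π.

Therefore the triple integral equals 4320π.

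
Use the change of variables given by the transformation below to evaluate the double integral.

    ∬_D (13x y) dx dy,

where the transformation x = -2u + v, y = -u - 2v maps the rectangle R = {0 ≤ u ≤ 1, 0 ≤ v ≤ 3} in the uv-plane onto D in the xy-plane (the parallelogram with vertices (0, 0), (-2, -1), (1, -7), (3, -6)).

Compute the Jacobian determinant of (x, y) with respect to (u, v):

    ∂(x,y)/∂(u,v) = | -2  1 | = (-2)(-2) - (1)(-1) = 5.
                   | -1  -2 |

Its absolute value is |J| = 5 (the area scaling factor).

Substituting x = -2u + v, y = -u - 2v into the integrand,

    13x y → 26u^2 + 39u v - 26v^2,

so the integral becomes

    ∬_R (26u^2 + 39u v - 26v^2) · |J| du dv = ∫_0^1 ∫_0^3 (130u^2 + 195u v - 130v^2) dv du.

Inner (v): 390u^2 + 1755u/2 - 1170.
Outer (u): -2405/4.

Therefore ∬_D (13x y) dx dy = -2405/4.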